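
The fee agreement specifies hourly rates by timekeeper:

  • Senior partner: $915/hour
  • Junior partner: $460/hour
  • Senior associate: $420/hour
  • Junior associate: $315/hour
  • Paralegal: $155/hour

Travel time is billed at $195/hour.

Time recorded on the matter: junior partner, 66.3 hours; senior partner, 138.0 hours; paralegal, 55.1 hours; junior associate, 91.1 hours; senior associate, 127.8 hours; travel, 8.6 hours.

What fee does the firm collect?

Senior partner: 138.0 × $915 = $126,270.00
Junior partner: 66.3 × $460 = $30,498.00
Senior associate: 127.8 × $420 = $53,676.00
Junior associate: 91.1 × $315 = $28,696.50
Paralegal: 55.1 × $155 = $8,540.50
Subtotal: $126,270.00 + $30,498.00 + $53,676.00 + $28,696.50 + $8,540.50 = $247,681.00
Travel: 8.6 × $195 = $1,677.00
Total: $247,681.00 + $1,677.00 = $249,358.00

$249,358.00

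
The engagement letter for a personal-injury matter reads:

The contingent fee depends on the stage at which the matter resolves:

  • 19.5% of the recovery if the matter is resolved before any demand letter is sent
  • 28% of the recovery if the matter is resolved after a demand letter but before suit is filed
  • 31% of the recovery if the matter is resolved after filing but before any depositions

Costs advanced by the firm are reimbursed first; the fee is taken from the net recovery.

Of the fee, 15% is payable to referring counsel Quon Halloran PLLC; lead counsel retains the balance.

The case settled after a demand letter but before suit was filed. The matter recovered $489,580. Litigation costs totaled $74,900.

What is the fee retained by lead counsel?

$98,693.84

Fee base (net of costs): $489,580 − $74,900 = $414,680
The matter settled after a demand letter but before suit was filed, so the 28% rate applies.
$414,680 × 28% = $116,110.40
Referral share: 15% of $116,110.40 = $17,416.56; lead counsel retains $116,110.40 − $17,416.56 = $98,693.84.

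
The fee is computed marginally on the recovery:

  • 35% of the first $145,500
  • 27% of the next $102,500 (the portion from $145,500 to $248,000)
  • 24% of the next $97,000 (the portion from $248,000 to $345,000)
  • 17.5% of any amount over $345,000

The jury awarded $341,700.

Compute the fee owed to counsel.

First $145,500 at 35% = $50,925.00
Next $102,500 at 27% = $27,675.00
Remaining $93,700 at 24% = $22,488.00
Fee: $50,925.00 + $27,675.00 + $22,488.00 = $101,088.00

$101,088.00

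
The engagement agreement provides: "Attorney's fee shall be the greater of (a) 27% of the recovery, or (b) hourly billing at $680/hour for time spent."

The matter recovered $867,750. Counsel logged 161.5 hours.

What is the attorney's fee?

$234,292.50

(a) 27% of $867,750 = $234,292.50
(b) 161.5 × $680 = $109,820.00
The greater is (a): $234,292.50.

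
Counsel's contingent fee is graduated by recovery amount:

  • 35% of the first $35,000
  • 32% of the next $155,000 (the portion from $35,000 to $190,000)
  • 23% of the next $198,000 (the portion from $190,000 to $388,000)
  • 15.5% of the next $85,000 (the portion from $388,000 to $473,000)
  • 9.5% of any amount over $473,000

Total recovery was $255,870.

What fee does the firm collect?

First $35,000 at 35% = $12,250.00
Next $155,000 at 32% = $49,600.00
Remaining $65,870 at 23% = $15,150.10
Fee: $12,250.00 + $49,600.00 + $15,150.10 = $77,000.10

$77,000.10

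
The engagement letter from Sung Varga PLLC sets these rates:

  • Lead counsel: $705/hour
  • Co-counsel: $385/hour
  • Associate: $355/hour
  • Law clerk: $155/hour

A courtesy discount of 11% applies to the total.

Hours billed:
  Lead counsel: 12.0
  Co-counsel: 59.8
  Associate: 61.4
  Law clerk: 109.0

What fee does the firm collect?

$62,455.75

Lead counsel: 12.0 × $705 = $8,460.00
Co-counsel: 59.8 × $385 = $23,023.00
Associate: 61.4 × $355 = $21,797.00
Law clerk: 109.0 × $155 = $16,895.00
Subtotal: $70,175.00
Less 11% discount: −$7,719.25
Total: $70,175.00 − $7,719.25 = $62,455.75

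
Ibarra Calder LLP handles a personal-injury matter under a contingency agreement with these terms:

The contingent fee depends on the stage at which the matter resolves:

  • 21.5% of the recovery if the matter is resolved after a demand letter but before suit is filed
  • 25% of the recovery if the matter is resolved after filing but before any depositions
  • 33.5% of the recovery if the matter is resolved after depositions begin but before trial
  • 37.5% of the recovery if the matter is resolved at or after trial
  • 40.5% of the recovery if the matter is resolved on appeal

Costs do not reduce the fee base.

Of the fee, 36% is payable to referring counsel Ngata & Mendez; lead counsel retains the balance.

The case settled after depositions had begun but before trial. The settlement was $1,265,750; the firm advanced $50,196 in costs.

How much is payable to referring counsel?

$152,649.45

Fee base is the gross recovery, $1,265,750; costs are reimbursed separately.
The matter settled after depositions had begun but before trial, so the 33.5% rate applies.
$1,265,750 × 33.5% = $424,026.25
Referral share: 36% of $424,026.25 = $152,649.45; lead counsel retains $424,026.25 − $152,649.45 = $271,376.80.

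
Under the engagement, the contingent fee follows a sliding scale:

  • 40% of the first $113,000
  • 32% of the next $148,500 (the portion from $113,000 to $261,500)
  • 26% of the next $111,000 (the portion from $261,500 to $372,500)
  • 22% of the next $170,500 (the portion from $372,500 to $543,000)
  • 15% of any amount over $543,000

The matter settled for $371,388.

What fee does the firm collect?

$121,290.88

First $113,000 at 40% = $45,200.00
Next $148,500 at 32% = $47,520.00
Remaining $109,888 at 26% = $28,570.88
Fee: $45,200.00 + $47,520.00 + $28,570.88 = $121,290.88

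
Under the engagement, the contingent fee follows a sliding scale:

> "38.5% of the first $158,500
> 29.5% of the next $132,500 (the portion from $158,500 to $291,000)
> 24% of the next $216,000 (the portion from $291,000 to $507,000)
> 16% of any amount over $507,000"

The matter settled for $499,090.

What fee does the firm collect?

First $158,500 at 38.5% = $61,022.50
Next $132,500 at 29.5% = $39,087.50
Remaining $208,090 at 24% = $49,941.60
Fee: $61,022.50 + $39,087.50 + $49,941.60 = $150,051.60

$150,051.60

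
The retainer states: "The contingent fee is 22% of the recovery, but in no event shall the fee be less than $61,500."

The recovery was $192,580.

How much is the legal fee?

22% of $192,580 = $42,367.60
That is below the $61,500 minimum, so the minimum applies.

$61,500.00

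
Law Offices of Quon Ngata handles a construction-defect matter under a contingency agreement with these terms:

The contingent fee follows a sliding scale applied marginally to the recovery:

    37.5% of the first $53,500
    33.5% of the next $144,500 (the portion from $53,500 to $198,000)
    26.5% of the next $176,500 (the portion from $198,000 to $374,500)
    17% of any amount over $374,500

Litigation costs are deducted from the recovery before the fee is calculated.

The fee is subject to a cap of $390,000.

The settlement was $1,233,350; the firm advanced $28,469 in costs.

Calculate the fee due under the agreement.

Fee base (net of costs): $1,233,350 − $28,469 = $1,204,881
First $53,500 at 37.5% = $20,062.50
Next $144,500 at 33.5% = $48,407.50
Next $176,500 at 26.5% = $46,772.50
Remaining $830,381 at 17% = $141,164.77
Fee: $20,062.50 + $48,407.50 + $46,772.50 + $141,164.77 = $256,407.27
$256,407.27 is under the $390,000 cap.

$256,407.27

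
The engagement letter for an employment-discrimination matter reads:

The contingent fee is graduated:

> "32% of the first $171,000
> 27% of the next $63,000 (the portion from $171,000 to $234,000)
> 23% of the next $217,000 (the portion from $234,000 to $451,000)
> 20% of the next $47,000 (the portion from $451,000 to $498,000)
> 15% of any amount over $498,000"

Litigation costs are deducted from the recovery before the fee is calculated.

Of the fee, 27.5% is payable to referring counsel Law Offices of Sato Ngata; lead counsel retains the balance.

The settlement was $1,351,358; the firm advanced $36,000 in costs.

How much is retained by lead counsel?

$183,891.68

Fee base (net of costs): $1,351,358 − $36,000 = $1,315,358
First $171,000 at 32% = $54,720.00
Next $63,000 at 27% = $17,010.00
Next $217,000 at 23% = $49,910.00
Next $47,000 at 20% = $9,400.00
Remaining $817,358 at 15% = $122,603.70
Fee: $54,720.00 + $17,010.00 + $49,910.00 + $9,400.00 + $122,603.70 = $253,643.70
Referral share: 27.5% of $253,643.70 = $69,752.02; lead counsel retains $253,643.70 − $69,752.02 = $183,891.68.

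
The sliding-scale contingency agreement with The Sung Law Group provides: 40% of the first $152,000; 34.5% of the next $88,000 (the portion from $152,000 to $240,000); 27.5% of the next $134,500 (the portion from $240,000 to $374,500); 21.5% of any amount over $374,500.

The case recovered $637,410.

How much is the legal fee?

First $152,000 at 40% = $60,800.00
Next $88,000 at 34.5% = $30,360.00
Next $134,500 at 27.5% = $36,987.50
Remaining $262,910 at 21.5% = $56,525.65
Fee: $60,800.00 + $30,360.00 + $36,987.50 + $56,525.65 = $184,673.15

$184,673.15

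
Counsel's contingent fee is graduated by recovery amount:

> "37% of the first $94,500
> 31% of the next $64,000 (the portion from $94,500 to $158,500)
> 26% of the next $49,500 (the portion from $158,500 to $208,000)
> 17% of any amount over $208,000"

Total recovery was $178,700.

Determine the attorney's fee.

First $94,500 at 37% = $34,965.00
Next $64,000 at 31% = $19,840.00
Remaining $20,200 at 26% = $5,252.00
Fee: $34,965.00 + $19,840.00 + $5,252.00 = $60,057.00

$60,057.00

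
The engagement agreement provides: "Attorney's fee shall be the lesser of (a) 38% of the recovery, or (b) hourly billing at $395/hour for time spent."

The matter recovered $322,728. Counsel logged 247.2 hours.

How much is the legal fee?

(a) 38% of $322,728 = $122,636.64
(b) 247.2 × $395 = $97,644.00
The lesser is (b): $97,644.00.

$97,644.00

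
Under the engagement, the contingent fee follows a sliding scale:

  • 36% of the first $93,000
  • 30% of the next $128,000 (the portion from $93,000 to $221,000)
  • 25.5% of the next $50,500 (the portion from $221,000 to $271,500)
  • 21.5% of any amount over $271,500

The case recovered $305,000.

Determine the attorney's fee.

$91,960.00

First $93,000 at 36% = $33,480.00
Next $128,000 at 30% = $38,400.00
Next $50,500 at 25.5% = $12,877.50
Remaining $33,500 at 21.5% = $7,202.50
Fee: $33,480.00 + $38,400.00 + $12,877.50 + $7,202.50 = $91,960.00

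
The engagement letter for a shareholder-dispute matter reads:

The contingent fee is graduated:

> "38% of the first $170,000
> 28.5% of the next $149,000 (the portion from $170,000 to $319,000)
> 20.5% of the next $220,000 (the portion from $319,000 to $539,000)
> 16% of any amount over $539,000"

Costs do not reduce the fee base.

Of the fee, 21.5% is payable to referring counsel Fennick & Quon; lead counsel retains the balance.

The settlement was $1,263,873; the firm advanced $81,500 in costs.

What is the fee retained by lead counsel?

Fee base is the gross recovery, $1,263,873; costs are reimbursed separately.
First $170,000 at 38% = $64,600.00
Next $149,000 at 28.5% = $42,465.00
Next $220,000 at 20.5% = $45,100.00
Remaining $724,873 at 16% = $115,979.68
Fee: $64,600.00 + $42,465.00 + $45,100.00 + $115,979.68 = $268,144.68
Referral share: 21.5% of $268,144.68 = $57,651.11; lead counsel retains $268,144.68 − $57,651.11 = $210,493.57.

$210,493.57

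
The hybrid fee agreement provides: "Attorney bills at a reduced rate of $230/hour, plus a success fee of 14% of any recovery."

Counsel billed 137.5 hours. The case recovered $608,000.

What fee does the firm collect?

Hourly: 137.5 × $230 = $31,625.00
Success fee: 14% of $608,000 = $85,120.00
Total: $31,625.00 + $85,120.00 = $116,745.00

$116,745.00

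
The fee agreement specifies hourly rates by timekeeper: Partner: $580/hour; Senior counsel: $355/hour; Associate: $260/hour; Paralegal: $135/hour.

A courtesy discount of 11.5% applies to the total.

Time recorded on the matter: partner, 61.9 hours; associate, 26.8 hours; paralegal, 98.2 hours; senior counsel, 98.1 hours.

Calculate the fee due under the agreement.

$80,492.96

Partner: 61.9 × $580 = $35,902.00
Senior counsel: 98.1 × $355 = $34,825.50
Associate: 26.8 × $260 = $6,968.00
Paralegal: 98.2 × $135 = $13,257.00
Subtotal: $90,952.50
Less 11.5% discount: −$10,459.54
Total: $90,952.50 − $10,459.54 = $80,492.96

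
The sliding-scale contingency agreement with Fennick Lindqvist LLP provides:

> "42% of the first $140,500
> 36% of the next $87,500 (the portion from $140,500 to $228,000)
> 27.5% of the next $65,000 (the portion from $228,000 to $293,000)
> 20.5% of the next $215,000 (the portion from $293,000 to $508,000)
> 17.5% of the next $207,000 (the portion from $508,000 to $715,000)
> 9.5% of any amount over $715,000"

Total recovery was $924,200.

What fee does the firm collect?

$208,559.00

First $140,500 at 42% = $59,010.00
Next $87,500 at 36% = $31,500.00
Next $65,000 at 27.5% = $17,875.00
Next $215,000 at 20.5% = $44,075.00
Next $207,000 at 17.5% = $36,225.00
Remaining $209,200 at 9.5% = $19,874.00
Fee: $59,010.00 + $31,500.00 + $17,875.00 + $44,075.00 + $36,225.00 + $19,874.00 = $208,559.00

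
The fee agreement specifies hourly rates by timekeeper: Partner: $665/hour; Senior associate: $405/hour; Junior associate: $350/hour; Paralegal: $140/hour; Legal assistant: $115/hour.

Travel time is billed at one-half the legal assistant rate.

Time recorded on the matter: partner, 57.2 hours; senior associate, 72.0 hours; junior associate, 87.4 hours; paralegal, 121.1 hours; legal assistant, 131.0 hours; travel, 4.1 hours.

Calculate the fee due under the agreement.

$130,042.75

Partner: 57.2 × $665 = $38,038.00
Senior associate: 72.0 × $405 = $29,160.00
Junior associate: 87.4 × $350 = $30,590.00
Paralegal: 121.1 × $140 = $16,954.00
Legal assistant: 131.0 × $115 = $15,065.00
Subtotal: $38,038.00 + $29,160.00 + $30,590.00 + $16,954.00 + $15,065.00 = $129,807.00
Travel: 4.1 × ($115 ÷ 2) = 4.1 × $57.50 = $235.75
Total: $129,807.00 + $235.75 = $130,042.75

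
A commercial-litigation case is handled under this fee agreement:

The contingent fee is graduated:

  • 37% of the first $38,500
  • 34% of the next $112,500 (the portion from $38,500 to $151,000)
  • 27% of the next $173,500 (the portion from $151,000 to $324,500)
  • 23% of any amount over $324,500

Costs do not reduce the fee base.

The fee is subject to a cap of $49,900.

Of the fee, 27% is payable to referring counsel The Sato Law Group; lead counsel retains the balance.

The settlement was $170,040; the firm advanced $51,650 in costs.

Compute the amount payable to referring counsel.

$13,473.00

Fee base is the gross recovery, $170,040; costs are reimbursed separately.
First $38,500 at 37% = $14,245.00
Next $112,500 at 34% = $38,250.00
Remaining $19,040 at 27% = $5,140.80
Fee: $14,245.00 + $38,250.00 + $5,140.80 = $57,635.80
$57,635.80 exceeds the $49,900 cap, so the fee is capped at $49,900.00.
Referral share: 27% of $49,900.00 = $13,473.00; lead counsel retains $49,900.00 − $13,473.00 = $36,427.00.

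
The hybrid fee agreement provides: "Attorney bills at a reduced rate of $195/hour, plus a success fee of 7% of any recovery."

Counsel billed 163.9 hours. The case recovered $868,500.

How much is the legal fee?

$92,755.50

Hourly: 163.9 × $195 = $31,960.50
Success fee: 7% of $868,500 = $60,795.00
Total: $31,960.50 + $60,795.00 = $92,755.50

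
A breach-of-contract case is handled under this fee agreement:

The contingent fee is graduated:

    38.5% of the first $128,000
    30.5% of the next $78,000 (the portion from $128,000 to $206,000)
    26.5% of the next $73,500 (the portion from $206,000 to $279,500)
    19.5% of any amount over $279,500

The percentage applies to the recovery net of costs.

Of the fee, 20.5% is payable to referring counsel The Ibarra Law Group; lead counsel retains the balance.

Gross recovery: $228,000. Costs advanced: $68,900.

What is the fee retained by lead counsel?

Fee base (net of costs): $228,000 − $68,900 = $159,100
First $128,000 at 38.5% = $49,280.00
Remaining $31,100 at 30.5% = $9,485.50
Fee: $49,280.00 + $9,485.50 = $58,765.50
Referral share: 20.5% of $58,765.50 = $12,046.93; lead counsel retains $58,765.50 − $12,046.93 = $46,718.57.

$46,718.57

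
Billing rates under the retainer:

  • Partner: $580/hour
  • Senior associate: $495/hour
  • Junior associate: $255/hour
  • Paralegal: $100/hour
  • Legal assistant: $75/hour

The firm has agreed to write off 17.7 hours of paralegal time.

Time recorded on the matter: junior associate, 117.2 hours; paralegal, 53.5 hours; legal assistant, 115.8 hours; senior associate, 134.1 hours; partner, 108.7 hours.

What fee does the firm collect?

Partner: 108.7 × $580 = $63,046.00
Senior associate: 134.1 × $495 = $66,379.50
Junior associate: 117.2 × $255 = $29,886.00
Paralegal: 53.5 × $100 = $5,350.00
Legal assistant: 115.8 × $75 = $8,685.00
Subtotal: $173,346.50
Write-off: 17.7 × $100 = $1,770.00
Total: $173,346.50 − $1,770.00 = $171,576.50

$171,576.50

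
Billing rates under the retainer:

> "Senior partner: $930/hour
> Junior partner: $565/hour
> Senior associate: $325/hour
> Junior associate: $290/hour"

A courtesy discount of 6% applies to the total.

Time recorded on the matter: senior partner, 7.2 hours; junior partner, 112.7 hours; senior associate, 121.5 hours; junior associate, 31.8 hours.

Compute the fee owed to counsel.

Senior partner: 7.2 × $930 = $6,696.00
Junior partner: 112.7 × $565 = $63,675.50
Senior associate: 121.5 × $325 = $39,487.50
Junior associate: 31.8 × $290 = $9,222.00
Subtotal: $119,081.00
Less 6% discount: −$7,144.86
Total: $119,081.00 − $7,144.86 = $111,936.14

$111,936.14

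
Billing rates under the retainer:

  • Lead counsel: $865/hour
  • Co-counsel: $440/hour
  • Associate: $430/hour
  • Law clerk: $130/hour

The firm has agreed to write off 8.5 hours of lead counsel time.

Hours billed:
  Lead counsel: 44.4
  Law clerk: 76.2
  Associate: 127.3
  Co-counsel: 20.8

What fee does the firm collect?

$104,850.50

Lead counsel: 44.4 × $865 = $38,406.00
Co-counsel: 20.8 × $440 = $9,152.00
Associate: 127.3 × $430 = $54,739.00
Law clerk: 76.2 × $130 = $9,906.00
Subtotal: $112,203.00
Write-off: 8.5 × $865 = $7,352.50
Total: $112,203.00 − $7,352.50 = $104,850.50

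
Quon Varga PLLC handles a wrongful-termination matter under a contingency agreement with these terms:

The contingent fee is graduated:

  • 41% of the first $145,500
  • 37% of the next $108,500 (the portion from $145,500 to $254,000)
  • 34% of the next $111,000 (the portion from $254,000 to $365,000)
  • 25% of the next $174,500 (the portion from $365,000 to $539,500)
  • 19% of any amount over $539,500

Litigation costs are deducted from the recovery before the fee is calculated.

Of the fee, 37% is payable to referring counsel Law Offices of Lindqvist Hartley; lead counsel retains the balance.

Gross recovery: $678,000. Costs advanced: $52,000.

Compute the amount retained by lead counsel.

$124,488.00

Fee base (net of costs): $678,000 − $52,000 = $626,000
First $145,500 at 41% = $59,655.00
Next $108,500 at 37% = $40,145.00
Next $111,000 at 34% = $37,740.00
Next $174,500 at 25% = $43,625.00
Remaining $86,500 at 19% = $16,435.00
Fee: $59,655.00 + $40,145.00 + $37,740.00 + $43,625.00 + $16,435.00 = $197,600.00
Referral share: 37% of $197,600.00 = $73,112.00; lead counsel retains $197,600.00 − $73,112.00 = $124,488.00.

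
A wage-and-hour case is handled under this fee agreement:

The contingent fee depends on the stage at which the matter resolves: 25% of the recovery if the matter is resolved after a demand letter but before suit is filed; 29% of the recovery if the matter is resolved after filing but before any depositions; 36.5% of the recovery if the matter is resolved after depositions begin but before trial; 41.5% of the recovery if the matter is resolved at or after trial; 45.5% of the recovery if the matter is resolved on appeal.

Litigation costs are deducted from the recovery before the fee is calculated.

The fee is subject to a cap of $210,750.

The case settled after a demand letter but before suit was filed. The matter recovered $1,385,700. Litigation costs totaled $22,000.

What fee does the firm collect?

Fee base (net of costs): $1,385,700 − $22,000 = $1,363,700
The matter settled after a demand letter but before suit was filed, so the 25% rate applies.
$1,363,700 × 25% = $340,925.00
$340,925.00 exceeds the $210,750 cap, so the fee is capped at $210,750.00.

$210,750.00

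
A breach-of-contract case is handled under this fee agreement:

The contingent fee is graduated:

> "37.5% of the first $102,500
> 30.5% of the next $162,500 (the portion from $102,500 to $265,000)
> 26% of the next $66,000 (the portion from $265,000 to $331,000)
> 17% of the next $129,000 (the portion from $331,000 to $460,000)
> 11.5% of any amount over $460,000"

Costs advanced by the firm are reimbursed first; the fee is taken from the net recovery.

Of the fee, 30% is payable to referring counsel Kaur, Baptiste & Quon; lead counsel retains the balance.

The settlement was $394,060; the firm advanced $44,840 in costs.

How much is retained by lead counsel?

Fee base (net of costs): $394,060 − $44,840 = $349,220
First $102,500 at 37.5% = $38,437.50
Next $162,500 at 30.5% = $49,562.50
Next $66,000 at 26% = $17,160.00
Remaining $18,220 at 17% = $3,097.40
Fee: $38,437.50 + $49,562.50 + $17,160.00 + $3,097.40 = $108,257.40
Referral share: 30% of $108,257.40 = $32,477.22; lead counsel retains $108,257.40 − $32,477.22 = $75,780.18.

$75,780.18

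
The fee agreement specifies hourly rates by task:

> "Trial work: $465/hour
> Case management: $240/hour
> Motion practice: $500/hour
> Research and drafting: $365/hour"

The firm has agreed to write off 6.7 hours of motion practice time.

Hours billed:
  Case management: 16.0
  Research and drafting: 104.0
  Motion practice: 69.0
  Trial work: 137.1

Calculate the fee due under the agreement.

$136,701.50

Trial work: 137.1 × $465 = $63,751.50
Case management: 16.0 × $240 = $3,840.00
Motion practice: 69.0 × $500 = $34,500.00
Research and drafting: 104.0 × $365 = $37,960.00
Subtotal: $140,051.50
Write-off: 6.7 × $500 = $3,350.00
Total: $140,051.50 − $3,350.00 = $136,701.50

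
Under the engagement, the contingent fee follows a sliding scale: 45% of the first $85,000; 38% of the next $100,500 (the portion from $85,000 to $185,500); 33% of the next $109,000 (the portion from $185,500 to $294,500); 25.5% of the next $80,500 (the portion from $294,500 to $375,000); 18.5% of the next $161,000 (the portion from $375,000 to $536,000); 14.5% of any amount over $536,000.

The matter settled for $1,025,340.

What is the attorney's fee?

First $85,000 at 45% = $38,250.00
Next $100,500 at 38% = $38,190.00
Next $109,000 at 33% = $35,970.00
Next $80,500 at 25.5% = $20,527.50
Next $161,000 at 18.5% = $29,785.00
Remaining $489,340 at 14.5% = $70,954.30
Fee: $38,250.00 + $38,190.00 + $35,970.00 + $20,527.50 + $29,785.00 + $70,954.30 = $233,676.80

$233,676.80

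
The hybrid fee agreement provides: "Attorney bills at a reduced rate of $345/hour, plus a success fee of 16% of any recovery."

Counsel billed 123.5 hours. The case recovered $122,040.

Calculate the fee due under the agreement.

Hourly: 123.5 × $345 = $42,607.50
Success fee: 16% of $122,040 = $19,526.40
Total: $42,607.50 + $19,526.40 = $62,133.90

$62,133.90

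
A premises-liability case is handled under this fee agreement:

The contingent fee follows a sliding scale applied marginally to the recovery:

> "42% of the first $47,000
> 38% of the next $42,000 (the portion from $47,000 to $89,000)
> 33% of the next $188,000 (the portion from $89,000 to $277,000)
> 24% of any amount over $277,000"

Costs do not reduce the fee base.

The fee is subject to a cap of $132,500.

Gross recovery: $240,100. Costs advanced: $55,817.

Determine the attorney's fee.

$85,563.00

Fee base is the gross recovery, $240,100; costs are reimbursed separately.
First $47,000 at 42% = $19,740.00
Next $42,000 at 38% = $15,960.00
Remaining $151,100 at 33% = $49,863.00
Fee: $19,740.00 + $15,960.00 + $49,863.00 = $85,563.00
$85,563.00 is under the $132,500 cap.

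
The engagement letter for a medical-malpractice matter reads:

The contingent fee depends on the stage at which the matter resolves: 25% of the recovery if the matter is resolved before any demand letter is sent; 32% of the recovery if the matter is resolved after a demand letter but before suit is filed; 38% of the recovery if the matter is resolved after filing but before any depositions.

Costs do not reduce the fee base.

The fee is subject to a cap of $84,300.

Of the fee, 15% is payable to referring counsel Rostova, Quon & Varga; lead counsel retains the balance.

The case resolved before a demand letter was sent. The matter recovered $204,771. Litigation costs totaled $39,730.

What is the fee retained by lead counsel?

Fee base is the gross recovery, $204,771; costs are reimbursed separately.
The matter resolved before a demand letter was sent, so the 25% rate applies.
$204,771 × 25% = $51,192.75
$51,192.75 is under the $84,300 cap.
Referral share: 15% of $51,192.75 = $7,678.91; lead counsel retains $51,192.75 − $7,678.91 = $43,513.84.

$43,513.84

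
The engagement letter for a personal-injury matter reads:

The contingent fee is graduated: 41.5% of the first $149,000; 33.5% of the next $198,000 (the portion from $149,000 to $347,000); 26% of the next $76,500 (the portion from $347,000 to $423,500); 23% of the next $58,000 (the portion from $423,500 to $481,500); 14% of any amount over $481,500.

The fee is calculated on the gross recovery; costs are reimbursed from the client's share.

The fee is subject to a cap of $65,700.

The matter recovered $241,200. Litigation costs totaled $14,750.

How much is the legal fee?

Fee base is the gross recovery, $241,200; costs are reimbursed separately.
First $149,000 at 41.5% = $61,835.00
Remaining $92,200 at 33.5% = $30,887.00
Fee: $61,835.00 + $30,887.00 = $92,722.00
$92,722.00 exceeds the $65,700 cap, so the fee is capped at $65,700.00.

$65,700.00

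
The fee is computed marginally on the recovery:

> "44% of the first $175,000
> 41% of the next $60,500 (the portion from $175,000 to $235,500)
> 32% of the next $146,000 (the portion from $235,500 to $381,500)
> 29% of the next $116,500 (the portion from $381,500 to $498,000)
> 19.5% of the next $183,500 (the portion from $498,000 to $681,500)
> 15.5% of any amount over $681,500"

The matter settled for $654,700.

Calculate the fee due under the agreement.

First $175,000 at 44% = $77,000.00
Next $60,500 at 41% = $24,805.00
Next $146,000 at 32% = $46,720.00
Next $116,500 at 29% = $33,785.00
Remaining $156,700 at 19.5% = $30,556.50
Fee: $77,000.00 + $24,805.00 + $46,720.00 + $33,785.00 + $30,556.50 = $212,866.50

$212,866.50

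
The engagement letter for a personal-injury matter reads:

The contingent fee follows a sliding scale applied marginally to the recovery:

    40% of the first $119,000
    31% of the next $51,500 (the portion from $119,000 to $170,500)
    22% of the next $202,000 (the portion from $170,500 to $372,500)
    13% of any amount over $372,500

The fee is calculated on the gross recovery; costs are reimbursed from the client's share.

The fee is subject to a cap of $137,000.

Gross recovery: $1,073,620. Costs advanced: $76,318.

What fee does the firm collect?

Fee base is the gross recovery, $1,073,620; costs are reimbursed separately.
First $119,000 at 40% = $47,600.00
Next $51,500 at 31% = $15,965.00
Next $202,000 at 22% = $44,440.00
Remaining $701,120 at 13% = $91,145.60
Fee: $47,600.00 + $15,965.00 + $44,440.00 + $91,145.60 = $199,150.60
$199,150.60 exceeds the $137,000 cap, so the fee is capped at $137,000.00.

$137,000.00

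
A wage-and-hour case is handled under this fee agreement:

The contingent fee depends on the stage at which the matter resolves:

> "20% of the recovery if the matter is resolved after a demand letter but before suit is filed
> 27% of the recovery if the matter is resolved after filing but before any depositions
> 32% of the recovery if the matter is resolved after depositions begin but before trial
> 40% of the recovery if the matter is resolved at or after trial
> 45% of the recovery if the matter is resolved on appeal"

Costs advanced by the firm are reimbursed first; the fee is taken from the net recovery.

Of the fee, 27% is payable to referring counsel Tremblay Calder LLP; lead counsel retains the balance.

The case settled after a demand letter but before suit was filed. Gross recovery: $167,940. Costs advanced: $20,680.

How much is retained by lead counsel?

$21,499.96

Fee base (net of costs): $167,940 − $20,680 = $147,260
The matter settled after a demand letter but before suit was filed, so the 20% rate applies.
$147,260 × 20% = $29,452.00
Referral share: 27% of $29,452.00 = $7,952.04; lead counsel retains $29,452.00 − $7,952.04 = $21,499.96.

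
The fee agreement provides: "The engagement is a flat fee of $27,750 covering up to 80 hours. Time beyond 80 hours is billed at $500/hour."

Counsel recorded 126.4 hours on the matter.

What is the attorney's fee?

Flat fee: $27,750.00
Excess hours: 126.4 − 80 = 46.4
Overrun: 46.4 × $500 = $23,200.00
Total: $27,750.00 + $23,200.00 = $50,950.00

$50,950.00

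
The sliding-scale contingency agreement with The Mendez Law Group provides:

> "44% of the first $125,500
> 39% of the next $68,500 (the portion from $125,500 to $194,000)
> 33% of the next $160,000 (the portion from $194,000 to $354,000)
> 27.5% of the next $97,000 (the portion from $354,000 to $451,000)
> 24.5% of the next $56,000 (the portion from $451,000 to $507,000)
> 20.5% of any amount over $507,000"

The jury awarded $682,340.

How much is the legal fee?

First $125,500 at 44% = $55,220.00
Next $68,500 at 39% = $26,715.00
Next $160,000 at 33% = $52,800.00
Next $97,000 at 27.5% = $26,675.00
Next $56,000 at 24.5% = $13,720.00
Remaining $175,340 at 20.5% = $35,944.70
Fee: $55,220.00 + $26,715.00 + $52,800.00 + $26,675.00 + $13,720.00 + $35,944.70 = $211,074.70

$211,074.70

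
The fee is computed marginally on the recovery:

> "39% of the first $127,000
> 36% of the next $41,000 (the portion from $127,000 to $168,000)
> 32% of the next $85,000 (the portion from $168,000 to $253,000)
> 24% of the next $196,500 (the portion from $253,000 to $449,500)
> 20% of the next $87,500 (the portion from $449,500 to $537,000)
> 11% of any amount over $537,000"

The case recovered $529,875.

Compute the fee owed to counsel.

$154,725.00

First $127,000 at 39% = $49,530.00
Next $41,000 at 36% = $14,760.00
Next $85,000 at 32% = $27,200.00
Next $196,500 at 24% = $47,160.00
Remaining $80,375 at 20% = $16,075.00
Fee: $49,530.00 + $14,760.00 + $27,200.00 + $47,160.00 + $16,075.00 = $154,725.00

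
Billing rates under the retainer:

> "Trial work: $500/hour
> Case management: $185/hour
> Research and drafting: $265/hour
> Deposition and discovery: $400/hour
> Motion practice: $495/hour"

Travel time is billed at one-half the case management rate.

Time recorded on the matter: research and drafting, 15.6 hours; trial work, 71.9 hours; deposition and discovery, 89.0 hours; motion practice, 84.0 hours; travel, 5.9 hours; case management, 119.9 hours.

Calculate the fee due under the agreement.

Trial work: 71.9 × $500 = $35,950.00
Case management: 119.9 × $185 = $22,181.50
Research and drafting: 15.6 × $265 = $4,134.00
Deposition and discovery: 89.0 × $400 = $35,600.00
Motion practice: 84.0 × $495 = $41,580.00
Subtotal: $35,950.00 + $22,181.50 + $4,134.00 + $35,600.00 + $41,580.00 = $139,445.50
Travel: 5.9 × ($185 ÷ 2) = 5.9 × $92.50 = $545.75
Total: $139,445.50 + $545.75 = $139,991.25

$139,991.25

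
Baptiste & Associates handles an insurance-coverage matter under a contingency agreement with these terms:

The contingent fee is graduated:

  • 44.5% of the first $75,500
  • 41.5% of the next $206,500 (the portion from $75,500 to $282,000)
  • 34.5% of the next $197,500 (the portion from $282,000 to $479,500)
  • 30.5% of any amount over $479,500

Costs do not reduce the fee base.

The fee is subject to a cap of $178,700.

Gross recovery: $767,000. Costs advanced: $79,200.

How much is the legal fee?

$178,700.00

Fee base is the gross recovery, $767,000; costs are reimbursed separately.
First $75,500 at 44.5% = $33,597.50
Next $206,500 at 41.5% = $85,697.50
Next $197,500 at 34.5% = $68,137.50
Remaining $287,500 at 30.5% = $87,687.50
Fee: $33,597.50 + $85,697.50 + $68,137.50 + $87,687.50 = $275,120.00
$275,120.00 exceeds the $178,700 cap, so the fee is capped at $178,700.00.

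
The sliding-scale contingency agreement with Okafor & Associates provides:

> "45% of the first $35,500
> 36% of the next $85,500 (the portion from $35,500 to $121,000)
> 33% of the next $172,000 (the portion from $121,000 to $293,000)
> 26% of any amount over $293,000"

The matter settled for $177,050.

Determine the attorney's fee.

$65,251.50

First $35,500 at 45% = $15,975.00
Next $85,500 at 36% = $30,780.00
Remaining $56,050 at 33% = $18,496.50
Fee: $15,975.00 + $30,780.00 + $18,496.50 = $65,251.50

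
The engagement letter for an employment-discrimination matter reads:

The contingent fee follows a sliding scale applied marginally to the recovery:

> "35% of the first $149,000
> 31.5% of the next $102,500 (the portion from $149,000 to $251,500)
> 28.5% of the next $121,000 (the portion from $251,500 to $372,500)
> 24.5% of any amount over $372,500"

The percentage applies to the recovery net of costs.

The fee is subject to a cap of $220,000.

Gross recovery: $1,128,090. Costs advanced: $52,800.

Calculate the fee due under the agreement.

Fee base (net of costs): $1,128,090 − $52,800 = $1,075,290
First $149,000 at 35% = $52,150.00
Next $102,500 at 31.5% = $32,287.50
Next $121,000 at 28.5% = $34,485.00
Remaining $702,790 at 24.5% = $172,183.55
Fee: $52,150.00 + $32,287.50 + $34,485.00 + $172,183.55 = $291,106.05
$291,106.05 exceeds the $220,000 cap, so the fee is capped at $220,000.00.

$220,000.00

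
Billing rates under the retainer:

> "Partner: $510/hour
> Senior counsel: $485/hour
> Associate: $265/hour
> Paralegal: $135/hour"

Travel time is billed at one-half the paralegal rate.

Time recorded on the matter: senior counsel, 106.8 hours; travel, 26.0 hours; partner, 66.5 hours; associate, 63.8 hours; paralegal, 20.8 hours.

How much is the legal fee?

Partner: 66.5 × $510 = $33,915.00
Senior counsel: 106.8 × $485 = $51,798.00
Associate: 63.8 × $265 = $16,907.00
Paralegal: 20.8 × $135 = $2,808.00
Subtotal: $33,915.00 + $51,798.00 + $16,907.00 + $2,808.00 = $105,428.00
Travel: 26.0 × ($135 ÷ 2) = 26.0 × $67.50 = $1,755.00
Total: $105,428.00 + $1,755.00 = $107,183.00

$107,183.00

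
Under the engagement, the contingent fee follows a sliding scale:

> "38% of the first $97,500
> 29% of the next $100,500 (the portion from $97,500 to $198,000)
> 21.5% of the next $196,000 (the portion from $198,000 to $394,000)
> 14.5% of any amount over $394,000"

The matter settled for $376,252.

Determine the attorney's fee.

First $97,500 at 38% = $37,050.00
Next $100,500 at 29% = $29,145.00
Remaining $178,252 at 21.5% = $38,324.18
Fee: $37,050.00 + $29,145.00 + $38,324.18 = $104,519.18

$104,519.18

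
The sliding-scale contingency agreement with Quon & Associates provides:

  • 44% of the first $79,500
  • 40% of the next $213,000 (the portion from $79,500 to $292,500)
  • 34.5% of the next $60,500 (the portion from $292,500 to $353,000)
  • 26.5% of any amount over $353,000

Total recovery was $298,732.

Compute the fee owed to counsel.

$122,330.04

First $79,500 at 44% = $34,980.00
Next $213,000 at 40% = $85,200.00
Remaining $6,232 at 34.5% = $2,150.04
Fee: $34,980.00 + $85,200.00 + $2,150.04 = $122,330.04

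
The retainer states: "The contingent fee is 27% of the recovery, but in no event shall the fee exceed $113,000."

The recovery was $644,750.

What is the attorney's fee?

27% of $644,750 = $174,082.50
That exceeds the $113,000 cap, so the fee is capped at $113,000.

$113,000.00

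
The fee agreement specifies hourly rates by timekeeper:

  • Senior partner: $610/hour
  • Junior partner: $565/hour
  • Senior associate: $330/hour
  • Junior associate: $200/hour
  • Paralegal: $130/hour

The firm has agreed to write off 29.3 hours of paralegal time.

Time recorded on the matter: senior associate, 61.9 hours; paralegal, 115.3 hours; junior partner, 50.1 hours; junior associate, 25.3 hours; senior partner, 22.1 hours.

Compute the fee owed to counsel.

$78,454.50

Senior partner: 22.1 × $610 = $13,481.00
Junior partner: 50.1 × $565 = $28,306.50
Senior associate: 61.9 × $330 = $20,427.00
Junior associate: 25.3 × $200 = $5,060.00
Paralegal: 115.3 × $130 = $14,989.00
Subtotal: $82,263.50
Write-off: 29.3 × $130 = $3,809.00
Total: $82,263.50 − $3,809.00 = $78,454.50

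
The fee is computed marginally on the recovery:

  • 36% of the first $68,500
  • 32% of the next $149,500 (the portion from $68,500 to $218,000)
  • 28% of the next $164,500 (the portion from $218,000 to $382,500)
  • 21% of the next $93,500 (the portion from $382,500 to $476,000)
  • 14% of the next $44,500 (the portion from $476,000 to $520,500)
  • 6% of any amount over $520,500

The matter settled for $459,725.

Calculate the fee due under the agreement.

$134,777.25

First $68,500 at 36% = $24,660.00
Next $149,500 at 32% = $47,840.00
Next $164,500 at 28% = $46,060.00
Remaining $77,225 at 21% = $16,217.25
Fee: $24,660.00 + $47,840.00 + $46,060.00 + $16,217.25 = $134,777.25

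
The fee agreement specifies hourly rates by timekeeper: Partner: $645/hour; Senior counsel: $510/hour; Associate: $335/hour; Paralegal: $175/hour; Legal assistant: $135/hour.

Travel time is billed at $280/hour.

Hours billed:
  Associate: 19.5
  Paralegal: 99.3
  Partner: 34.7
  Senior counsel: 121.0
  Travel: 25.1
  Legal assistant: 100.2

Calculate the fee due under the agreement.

$128,556.50

Partner: 34.7 × $645 = $22,381.50
Senior counsel: 121.0 × $510 = $61,710.00
Associate: 19.5 × $335 = $6,532.50
Paralegal: 99.3 × $175 = $17,377.50
Legal assistant: 100.2 × $135 = $13,527.00
Subtotal: $22,381.50 + $61,710.00 + $6,532.50 + $17,377.50 + $13,527.00 = $121,528.50
Travel: 25.1 × $280 = $7,028.00
Total: $121,528.50 + $7,028.00 = $128,556.50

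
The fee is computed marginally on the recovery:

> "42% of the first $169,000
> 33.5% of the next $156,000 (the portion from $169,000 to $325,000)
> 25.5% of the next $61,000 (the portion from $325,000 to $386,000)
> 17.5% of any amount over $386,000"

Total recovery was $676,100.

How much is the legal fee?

First $169,000 at 42% = $70,980.00
Next $156,000 at 33.5% = $52,260.00
Next $61,000 at 25.5% = $15,555.00
Remaining $290,100 at 17.5% = $50,767.50
Fee: $70,980.00 + $52,260.00 + $15,555.00 + $50,767.50 = $189,562.50

$189,562.50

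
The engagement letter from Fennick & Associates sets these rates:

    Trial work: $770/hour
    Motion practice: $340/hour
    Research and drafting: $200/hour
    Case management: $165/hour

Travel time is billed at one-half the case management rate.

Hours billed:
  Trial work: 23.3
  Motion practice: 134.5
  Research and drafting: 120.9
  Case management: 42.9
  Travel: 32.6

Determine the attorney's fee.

Trial work: 23.3 × $770 = $17,941.00
Motion practice: 134.5 × $340 = $45,730.00
Research and drafting: 120.9 × $200 = $24,180.00
Case management: 42.9 × $165 = $7,078.50
Subtotal: $17,941.00 + $45,730.00 + $24,180.00 + $7,078.50 = $94,929.50
Travel: 32.6 × ($165 ÷ 2) = 32.6 × $82.50 = $2,689.50
Total: $94,929.50 + $2,689.50 = $97,619.00

$97,619.00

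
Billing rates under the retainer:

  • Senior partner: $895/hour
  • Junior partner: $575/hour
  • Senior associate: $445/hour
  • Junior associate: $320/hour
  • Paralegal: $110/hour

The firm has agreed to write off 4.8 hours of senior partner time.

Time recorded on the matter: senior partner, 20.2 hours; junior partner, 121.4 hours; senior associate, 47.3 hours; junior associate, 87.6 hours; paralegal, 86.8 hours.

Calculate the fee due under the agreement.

Senior partner: 20.2 × $895 = $18,079.00
Junior partner: 121.4 × $575 = $69,805.00
Senior associate: 47.3 × $445 = $21,048.50
Junior associate: 87.6 × $320 = $28,032.00
Paralegal: 86.8 × $110 = $9,548.00
Subtotal: $146,512.50
Write-off: 4.8 × $895 = $4,296.00
Total: $146,512.50 − $4,296.00 = $142,216.50

$142,216.50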